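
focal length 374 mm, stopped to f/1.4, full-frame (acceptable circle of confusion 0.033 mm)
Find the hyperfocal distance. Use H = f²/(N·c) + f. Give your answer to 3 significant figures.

3030 m

Hyperfocal distance H = f²/(N·c) + f = 374²/(1.4 × 0.033) + 374 = 139876/0.0462 + 374 ≈ 3027993.0 mm ≈ 3030 m.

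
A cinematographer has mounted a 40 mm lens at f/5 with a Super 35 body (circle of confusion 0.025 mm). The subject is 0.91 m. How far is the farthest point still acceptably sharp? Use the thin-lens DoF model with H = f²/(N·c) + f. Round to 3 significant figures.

Hyperfocal distance H = f²/(N·c) + f = 40²/(5 × 0.025) + 40 = 1600/0.125 + 40 ≈ 12840.0 mm ≈ 12.84 m.
Far limit Df = s·(H − f)/(H − s) = 910 × (12840.0 − 40) / (12840.0 − 910) = 910 × 12800.0 / 11930.0 ≈ 976.36 mm ≈ 0.976 m.

0.976 m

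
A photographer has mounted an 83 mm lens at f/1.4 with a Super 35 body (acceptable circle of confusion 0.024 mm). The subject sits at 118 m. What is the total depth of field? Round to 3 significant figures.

203 m

Hyperfocal distance H = f²/(N·c) + f = 83²/(1.4 × 0.024) + 83 = 6889/0.0336 + 83 ≈ 205112.8 mm ≈ 205.1 m.
Near limit Dn = s·(H − f)/(H + s − 2f) = 118000 × (205112.8 − 83) / (205112.8 + 118000 − 2 × 83) = 118000 × 205029.8 / 322946.8 ≈ 74915 mm.
Far limit Df = s·(H − f)/(H − s) = 118000 × (205112.8 − 83) / (205112.8 − 118000) = 118000 × 205029.8 / 87112.8 ≈ 277726 mm.
Depth of field = Df − Dn = 277726 − 74915 ≈ 202811 mm ≈ 203 m.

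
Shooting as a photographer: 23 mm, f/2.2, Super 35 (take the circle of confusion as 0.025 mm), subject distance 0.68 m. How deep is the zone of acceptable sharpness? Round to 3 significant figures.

Hyperfocal distance H = f²/(N·c) + f = 23²/(2.2 × 0.025) + 23 = 529/0.055 + 23 ≈ 9641.2 mm ≈ 9.641 m.
Near limit Dn = s·(H − f)/(H + s − 2f) = 680 × (9641.2 − 23) / (9641.2 + 680 − 2 × 23) = 680 × 9618.2 / 10275.2 ≈ 636.520 mm.
Far limit Df = s·(H − f)/(H − s) = 680 × (9641.2 − 23) / (9641.2 − 680) = 680 × 9618.2 / 8961.2 ≈ 729.855 mm.
Depth of field = Df − Dn = 729.855 − 636.520 ≈ 93.335 mm.

93.3 mm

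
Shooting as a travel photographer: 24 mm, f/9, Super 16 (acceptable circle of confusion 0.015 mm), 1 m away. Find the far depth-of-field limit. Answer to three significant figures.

Hyperfocal distance H = f²/(N·c) + f = 24²/(9 × 0.015) + 24 = 576/0.135 + 24 ≈ 4290.7 mm ≈ 4.291 m.
Far limit Df = s·(H − f)/(H − s) = 1000 × (4290.7 − 24) / (4290.7 − 1000) = 1000 × 4266.7 / 3290.7 ≈ 1296.6 mm ≈ 1.30 m.

1.30 m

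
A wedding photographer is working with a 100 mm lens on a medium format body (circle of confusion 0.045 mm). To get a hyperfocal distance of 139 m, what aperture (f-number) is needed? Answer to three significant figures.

Rearrange H = f²/(N·c) + f for N: N = f² / ((H − f)·c).
N = 100² / ((139000 − 100) × 0.045) = 10000 / 6250 ≈ 1.60.

f/1.60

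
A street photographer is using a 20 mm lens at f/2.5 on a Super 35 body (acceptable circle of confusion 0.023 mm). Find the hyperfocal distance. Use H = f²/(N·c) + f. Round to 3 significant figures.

Hyperfocal distance H = f²/(N·c) + f = 20²/(2.5 × 0.023) + 20 = 400/0.0575 + 20 ≈ 6976.5 mm ≈ 6.98 m.

6.98 m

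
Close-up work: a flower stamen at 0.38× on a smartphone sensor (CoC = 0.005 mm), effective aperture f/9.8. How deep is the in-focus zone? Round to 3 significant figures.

At magnification m, DoF ≈ 2·N_eff·c/m² = 2 × 9.8 × 0.005 / 0.38² = 0.098 / 0.1444 ≈ 0.679 mm.

0.679 mm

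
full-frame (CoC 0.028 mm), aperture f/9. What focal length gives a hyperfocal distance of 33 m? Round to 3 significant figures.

91.1 mm

From H = f²/(N·c) + f, with f ≪ H: f ≈ √(H·N·c) = √(33000 × 9 × 0.028) = √8316.0 ≈ 91.19 mm.
Exact: f² + N·c·f − N·c·H = 0 ⇒ f = (−N·c + √((N·c)² + 4·N·c·H))/2 = (−0.252 + √33264)/2 ≈ 91.066 mm ≈ 91.1 mm.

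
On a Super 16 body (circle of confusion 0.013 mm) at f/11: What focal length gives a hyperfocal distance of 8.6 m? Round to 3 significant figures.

35.0 mm

From H = f²/(N·c) + f, with f ≪ H: f ≈ √(H·N·c) = √(8600 × 11 × 0.013) = √1229.8 ≈ 35.07 mm.
Exact: f² + N·c·f − N·c·H = 0 ⇒ f = (−N·c + √((N·c)² + 4·N·c·H))/2 = (−0.143 + √4919.2)/2 ≈ 34.997 mm ≈ 35.0 mm.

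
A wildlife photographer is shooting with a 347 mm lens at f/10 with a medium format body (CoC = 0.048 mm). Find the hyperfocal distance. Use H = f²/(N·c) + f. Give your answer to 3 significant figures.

251 m

Hyperfocal distance H = f²/(N·c) + f = 347²/(10 × 0.048) + 347 = 120409/0.48 + 347 ≈ 251199.1 mm ≈ 251 m.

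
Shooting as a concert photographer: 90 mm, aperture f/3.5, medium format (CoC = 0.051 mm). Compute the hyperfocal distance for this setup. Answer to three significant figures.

Hyperfocal distance H = f²/(N·c) + f = 90²/(3.5 × 0.051) + 90 = 8100/0.1785 + 90 ≈ 45468.2 mm ≈ 45.5 m.

45.5 m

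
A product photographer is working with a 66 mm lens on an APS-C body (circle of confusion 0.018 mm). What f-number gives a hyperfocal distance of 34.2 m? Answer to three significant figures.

f/7.09

Rearrange H = f²/(N·c) + f for N: N = f² / ((H − f)·c).
N = 66² / ((34200 − 66) × 0.018) = 4356 / 614.4 ≈ 7.09.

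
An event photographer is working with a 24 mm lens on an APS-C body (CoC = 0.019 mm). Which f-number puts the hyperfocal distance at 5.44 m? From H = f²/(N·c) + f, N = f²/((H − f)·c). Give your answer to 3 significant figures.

Rearrange H = f²/(N·c) + f for N: N = f² / ((H − f)·c).
N = 24² / ((5440 − 24) × 0.019) = 576 / 102.9 ≈ 5.60.

f/5.60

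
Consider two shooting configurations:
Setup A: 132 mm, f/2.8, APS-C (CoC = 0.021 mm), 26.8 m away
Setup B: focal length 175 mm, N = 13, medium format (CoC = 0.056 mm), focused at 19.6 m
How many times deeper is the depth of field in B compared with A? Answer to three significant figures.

Setup A: H = 132²/(2.8×0.021) + 132 ≈ 296458.5 mm; DoF = Df − Dn = 29450.4 − 24587.3 ≈ 4863.1 mm.
Setup B: H = 175²/(13×0.056) + 175 ≈ 42242.3 mm; DoF = Df − Dn = 36415 − 13408 ≈ 23007 mm.
Ratio = 23007 / 4863.1 ≈ 4.73.

4.73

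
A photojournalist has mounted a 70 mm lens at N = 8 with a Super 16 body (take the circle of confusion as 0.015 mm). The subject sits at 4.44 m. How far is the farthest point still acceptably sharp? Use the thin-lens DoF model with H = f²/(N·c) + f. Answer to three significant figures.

Hyperfocal distance H = f²/(N·c) + f = 70²/(8 × 0.015) + 70 = 4900/0.12 + 70 ≈ 40903.3 mm ≈ 40.90 m.
Far limit Df = s·(H − f)/(H − s) = 4440 × (40903.3 − 70) / (40903.3 − 4440) = 4440 × 40833.3 / 36463.3 ≈ 4972.1 mm ≈ 4.97 m.

4.97 m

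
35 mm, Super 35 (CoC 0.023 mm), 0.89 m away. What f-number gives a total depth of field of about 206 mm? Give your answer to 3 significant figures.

f/7.12

Write h = H − f = f²/(N·c). The thin-lens limits are Dn = s·h/(h + (s−f)) and Df = s·h/(h − (s−f)), so DoF = Df − Dn = 2·s·(s−f)·h / (h² − (s−f)²).
That is a quadratic in h: DoF·h² − 2·s·(s−f)·h − DoF·(s−f)² = 0 ⇒ h = (s−f)·(s + √(s² + DoF²)) / DoF = 855 × (890 + √(890² + 206²)) / 206 = 855 × (890 + 913.529) / 206 ≈ 7485.5 mm.
Then N = f²/(c·h) = 35² / (0.023 × 7485.5) = 1225 / 172.17 ≈ 7.12.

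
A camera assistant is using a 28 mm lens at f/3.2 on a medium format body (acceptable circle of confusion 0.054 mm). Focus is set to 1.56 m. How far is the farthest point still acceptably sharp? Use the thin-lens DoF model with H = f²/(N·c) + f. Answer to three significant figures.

Hyperfocal distance H = f²/(N·c) + f = 28²/(3.2 × 0.054) + 28 = 784/0.1728 + 28 ≈ 4565.0 mm ≈ 4.565 m.
Far limit Df = s·(H − f)/(H − s) = 1560 × (4565.0 − 28) / (4565.0 − 1560) = 1560 × 4537.0 / 3005.0 ≈ 2355.3 mm ≈ 2.36 m.

2.36 m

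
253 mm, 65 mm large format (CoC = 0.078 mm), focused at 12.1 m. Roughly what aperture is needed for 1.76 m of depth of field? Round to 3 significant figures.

f/5.01

Write h = H − f = f²/(N·c). The thin-lens limits are Dn = s·h/(h + (s−f)) and Df = s·h/(h − (s−f)), so DoF = Df − Dn = 2·s·(s−f)·h / (h² − (s−f)²).
That is a quadratic in h: DoF·h² − 2·s·(s−f)·h − DoF·(s−f)² = 0 ⇒ h = (s−f)·(s + √(s² + DoF²)) / DoF = 11847 × (12100 + √(12100² + 1760²)) / 1760 = 11847 × (12100 + 12227.3) / 1760 ≈ 163753 mm.
Then N = f²/(c·h) = 253² / (0.078 × 163753) = 64009 / 12773 ≈ 5.01.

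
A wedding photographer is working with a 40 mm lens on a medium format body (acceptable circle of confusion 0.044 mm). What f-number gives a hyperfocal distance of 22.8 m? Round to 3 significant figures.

f/1.60

Rearrange H = f²/(N·c) + f for N: N = f² / ((H − f)·c).
N = 40² / ((22800 − 40) × 0.044) = 1600 / 1001 ≈ 1.60.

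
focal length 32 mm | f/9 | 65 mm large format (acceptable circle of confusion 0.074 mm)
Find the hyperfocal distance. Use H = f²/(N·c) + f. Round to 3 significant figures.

1.57 m

Hyperfocal distance H = f²/(N·c) + f = 32²/(9 × 0.074) + 32 = 1024/0.666 + 32 ≈ 1569.5 mm ≈ 1.57 m.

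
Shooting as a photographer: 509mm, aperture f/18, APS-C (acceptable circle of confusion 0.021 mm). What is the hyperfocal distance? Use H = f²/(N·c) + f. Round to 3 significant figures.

686 m

Hyperfocal distance H = f²/(N·c) + f = 509²/(18 × 0.021) + 509 = 259081/0.378 + 509 ≈ 685908.5 mm ≈ 686 m.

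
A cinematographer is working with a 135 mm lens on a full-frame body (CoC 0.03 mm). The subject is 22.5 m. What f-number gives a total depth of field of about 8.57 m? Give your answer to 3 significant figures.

f/5

Write h = H − f = f²/(N·c). The thin-lens limits are Dn = s·h/(h + (s−f)) and Df = s·h/(h − (s−f)), so DoF = Df − Dn = 2·s·(s−f)·h / (h² − (s−f)²).
That is a quadratic in h: DoF·h² − 2·s·(s−f)·h − DoF·(s−f)² = 0 ⇒ h = (s−f)·(s + √(s² + DoF²)) / DoF = 22365 × (22500 + √(22500² + 8570²)) / 8570 = 22365 × (22500 + 24076.9) / 8570 ≈ 121551 mm.
Then N = f²/(c·h) = 135² / (0.03 × 121551) = 18225 / 3646.5 ≈ 5.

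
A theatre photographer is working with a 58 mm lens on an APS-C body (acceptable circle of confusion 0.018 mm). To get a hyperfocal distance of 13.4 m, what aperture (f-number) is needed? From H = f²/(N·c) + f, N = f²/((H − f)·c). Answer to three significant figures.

f/14

Rearrange H = f²/(N·c) + f for N: N = f² / ((H − f)·c).
N = 58² / ((13400 − 58) × 0.018) = 3364 / 240.2 ≈ 14.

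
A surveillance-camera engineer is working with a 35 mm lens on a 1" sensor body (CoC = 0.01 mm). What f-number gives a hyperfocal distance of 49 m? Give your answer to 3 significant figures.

f/2.50

Rearrange H = f²/(N·c) + f for N: N = f² / ((H − f)·c).
N = 35² / ((49000 − 35) × 0.01) = 1225 / 489.7 ≈ 2.50.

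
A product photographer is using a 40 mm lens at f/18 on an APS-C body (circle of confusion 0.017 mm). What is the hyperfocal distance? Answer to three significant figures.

Hyperfocal distance H = f²/(N·c) + f = 40²/(18 × 0.017) + 40 = 1600/0.306 + 40 ≈ 5268.8 mm ≈ 5.27 m.

5.27 m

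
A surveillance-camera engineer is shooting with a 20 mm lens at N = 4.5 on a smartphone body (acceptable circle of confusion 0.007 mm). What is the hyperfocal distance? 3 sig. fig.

12.7 m

Hyperfocal distance H = f²/(N·c) + f = 20²/(4.5 × 0.007) + 20 = 400/0.0315 + 20 ≈ 12718.4 mm ≈ 12.7 m.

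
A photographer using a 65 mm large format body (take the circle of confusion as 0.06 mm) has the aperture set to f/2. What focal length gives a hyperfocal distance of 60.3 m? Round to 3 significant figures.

85.0 mm

From H = f²/(N·c) + f, with f ≪ H: f ≈ √(H·N·c) = √(60300 × 2 × 0.06) = √7236.0 ≈ 85.06 mm.
Exact: f² + N·c·f − N·c·H = 0 ⇒ f = (−N·c + √((N·c)² + 4·N·c·H))/2 = (−0.12 + √28944)/2 ≈ 85.005 mm ≈ 85.0 mm.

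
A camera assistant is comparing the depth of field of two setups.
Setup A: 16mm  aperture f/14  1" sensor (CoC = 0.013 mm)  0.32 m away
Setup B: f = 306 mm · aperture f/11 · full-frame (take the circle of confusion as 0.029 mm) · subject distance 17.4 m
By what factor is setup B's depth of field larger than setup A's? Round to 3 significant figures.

Setup A: H = 16²/(14×0.013) + 16 ≈ 1422.6 mm; DoF = Df − Dn = 408.23 − 263.13 ≈ 145.10 mm.
Setup B: H = 306²/(11×0.029) + 306 ≈ 293835.8 mm; DoF = Df − Dn = 18476.0 − 16442.5 ≈ 2033.5 mm.
Ratio = 2033.5 / 145.10 ≈ 14.0.

14.0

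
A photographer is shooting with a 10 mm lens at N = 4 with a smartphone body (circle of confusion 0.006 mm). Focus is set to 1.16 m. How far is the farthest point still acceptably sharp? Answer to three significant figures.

1.60 m

Hyperfocal distance H = f²/(N·c) + f = 10²/(4 × 0.006) + 10 = 100/0.024 + 10 ≈ 4176.7 mm ≈ 4.177 m.
Far limit Df = s·(H − f)/(H − s) = 1160 × (4176.7 − 10) / (4176.7 − 1160) = 1160 × 4166.7 / 3016.7 ≈ 1602.2 mm ≈ 1.60 m.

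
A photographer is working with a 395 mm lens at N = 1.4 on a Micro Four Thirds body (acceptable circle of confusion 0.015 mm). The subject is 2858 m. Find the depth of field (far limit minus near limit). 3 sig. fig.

2580 m

Hyperfocal distance H = f²/(N·c) + f = 395²/(1.4 × 0.015) + 395 = 156025/0.021 + 395 ≈ 7430156.9 mm ≈ 7430 m.
Near limit Dn = s·(H − f)/(H + s − 2f) = 2858000 × (7430156.9 − 395) / (7430156.9 + 2858000 − 2 × 395) = 2858000 × 7429761.9 / 10287366.9 ≈ 2064110 mm.
Far limit Df = s·(H − f)/(H − s) = 2858000 × (7430156.9 − 395) / (7430156.9 − 2858000) = 2858000 × 7429761.9 / 4572156.9 ≈ 4644254 mm.
Depth of field = Df − Dn = 4644254 − 2064110 ≈ 2580144 mm ≈ 2580 m.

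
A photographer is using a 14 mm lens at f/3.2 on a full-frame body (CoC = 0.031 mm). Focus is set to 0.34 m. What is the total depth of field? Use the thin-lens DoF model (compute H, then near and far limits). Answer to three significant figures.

115 mm

Hyperfocal distance H = f²/(N·c) + f = 14²/(3.2 × 0.031) + 14 = 196/0.0992 + 14 ≈ 1989.8 mm ≈ 1.990 m.
Near limit Dn = s·(H − f)/(H + s − 2f) = 340 × (1989.8 − 14) / (1989.8 + 340 − 2 × 14) = 340 × 1975.8 / 2301.8 ≈ 291.85 mm.
Far limit Df = s·(H − f)/(H − s) = 340 × (1989.8 − 14) / (1989.8 − 340) = 340 × 1975.8 / 1649.8 ≈ 407.18 mm.
Depth of field = Df − Dn = 407.18 − 291.85 ≈ 115.33 mm.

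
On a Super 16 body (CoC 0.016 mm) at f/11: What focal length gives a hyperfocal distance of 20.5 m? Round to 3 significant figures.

From H = f²/(N·c) + f, with f ≪ H: f ≈ √(H·N·c) = √(20500 × 11 × 0.016) = √3608.0 ≈ 60.07 mm.
Exact: f² + N·c·f − N·c·H = 0 ⇒ f = (−N·c + √((N·c)² + 4·N·c·H))/2 = (−0.176 + √14432)/2 ≈ 59.979 mm ≈ 60.0 mm.

60.0 mm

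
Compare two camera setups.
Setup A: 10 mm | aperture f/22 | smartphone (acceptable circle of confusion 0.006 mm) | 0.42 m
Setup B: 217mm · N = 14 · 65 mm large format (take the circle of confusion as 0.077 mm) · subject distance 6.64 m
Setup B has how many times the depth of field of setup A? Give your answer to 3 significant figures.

Setup A: H = 10²/(22×0.006) + 10 ≈ 767.6 mm; DoF = Df − Dn = 915.43 − 272.51 ≈ 642.92 mm.
Setup B: H = 217²/(14×0.077) + 217 ≈ 43898.8 mm; DoF = Df − Dn = 7784.7 − 5788.8 ≈ 1995.9 mm.
Ratio = 1995.9 / 642.92 ≈ 3.10.

3.10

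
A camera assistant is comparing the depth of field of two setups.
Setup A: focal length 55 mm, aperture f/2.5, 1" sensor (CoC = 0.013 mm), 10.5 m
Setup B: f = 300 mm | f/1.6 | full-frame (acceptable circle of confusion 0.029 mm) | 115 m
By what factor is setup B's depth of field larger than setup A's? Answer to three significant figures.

5.72

Setup A: H = 55²/(2.5×0.013) + 55 ≈ 93131.9 mm; DoF = Df − Dn = 11827.2 − 9440.6 ≈ 2386.6 mm.
Setup B: H = 300²/(1.6×0.029) + 300 ≈ 1939955.2 mm; DoF = Df − Dn = 122228 − 108579 ≈ 13649 mm.
Ratio = 13649 / 2386.6 ≈ 5.72.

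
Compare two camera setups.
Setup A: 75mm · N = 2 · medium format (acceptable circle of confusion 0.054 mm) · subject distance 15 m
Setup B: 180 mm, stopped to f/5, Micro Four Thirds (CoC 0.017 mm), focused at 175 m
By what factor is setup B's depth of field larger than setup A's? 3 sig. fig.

21.7

Setup A: H = 75²/(2×0.054) + 75 ≈ 52158.3 mm; DoF = Df − Dn = 21024.9 − 11659.0 ≈ 9365.9 mm.
Setup B: H = 180²/(5×0.017) + 180 ≈ 381356.5 mm; DoF = Df − Dn = 323256 − 119975 ≈ 203281 mm.
Ratio = 203281 / 9365.9 ≈ 21.7.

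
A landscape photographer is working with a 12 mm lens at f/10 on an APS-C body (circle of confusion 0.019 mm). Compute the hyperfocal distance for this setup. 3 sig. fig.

Hyperfocal distance H = f²/(N·c) + f = 12²/(10 × 0.019) + 12 = 144/0.19 + 12 ≈ 769.9 mm ≈ 0.770 m.

0.770 m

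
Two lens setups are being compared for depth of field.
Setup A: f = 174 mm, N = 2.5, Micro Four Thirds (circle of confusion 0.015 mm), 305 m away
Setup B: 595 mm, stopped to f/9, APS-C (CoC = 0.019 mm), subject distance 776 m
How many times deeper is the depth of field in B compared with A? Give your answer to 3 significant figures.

Setup A: H = 174²/(2.5×0.015) + 174 ≈ 807534.0 mm; DoF = Df − Dn = 490006 − 221406 ≈ 268600 mm.
Setup B: H = 595²/(9×0.019) + 595 ≈ 2070916.6 mm; DoF = Df − Dn = 1240674 − 564555 ≈ 676119 mm.
Ratio = 676119 / 268600 ≈ 2.52.

2.52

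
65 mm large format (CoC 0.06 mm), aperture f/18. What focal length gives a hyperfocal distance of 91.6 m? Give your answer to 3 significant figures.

314 mm

From H = f²/(N·c) + f, with f ≪ H: f ≈ √(H·N·c) = √(91600 × 18 × 0.06) = √98928 ≈ 314.5 mm.
Exact: f² + N·c·f − N·c·H = 0 ⇒ f = (−N·c + √((N·c)² + 4·N·c·H))/2 = (−1.08 + √395713)/2 ≈ 313.99 mm ≈ 314 mm.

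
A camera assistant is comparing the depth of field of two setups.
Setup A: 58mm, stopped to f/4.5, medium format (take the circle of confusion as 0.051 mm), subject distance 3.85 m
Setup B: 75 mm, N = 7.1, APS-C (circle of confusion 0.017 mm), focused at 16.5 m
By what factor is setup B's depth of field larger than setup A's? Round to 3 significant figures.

6.22

Setup A: H = 58²/(4.5×0.051) + 58 ≈ 14716.0 mm; DoF = Df − Dn = 5193.6 − 3058.7 ≈ 2134.9 mm.
Setup B: H = 75²/(7.1×0.017) + 75 ≈ 46678.1 mm; DoF = Df − Dn = 25480 − 12200 ≈ 13280 mm.
Ratio = 13280 / 2134.9 ≈ 6.22.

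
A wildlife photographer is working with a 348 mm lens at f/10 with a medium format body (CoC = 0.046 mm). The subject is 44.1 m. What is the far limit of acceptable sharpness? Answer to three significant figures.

52.9 m

Hyperfocal distance H = f²/(N·c) + f = 348²/(10 × 0.046) + 348 = 121104/0.46 + 348 ≈ 263617.6 mm ≈ 263.6 m.
Far limit Df = s·(H − f)/(H − s) = 44100 × (263617.6 − 348) / (263617.6 − 44100) = 44100 × 263269.6 / 219517.6 ≈ 52890 mm ≈ 52.9 m.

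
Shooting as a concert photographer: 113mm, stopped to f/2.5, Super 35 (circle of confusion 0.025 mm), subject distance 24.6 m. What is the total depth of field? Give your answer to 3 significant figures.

5.98 m

Hyperfocal distance H = f²/(N·c) + f = 113²/(2.5 × 0.025) + 113 = 12769/0.0625 + 113 ≈ 204417.0 mm ≈ 204.4 m.
Near limit Dn = s·(H − f)/(H + s − 2f) = 24600 × (204417.0 − 113) / (204417.0 + 24600 − 2 × 113) = 24600 × 204304.0 / 228791.0 ≈ 21967.1 mm.
Far limit Df = s·(H − f)/(H − s) = 24600 × (204417.0 − 113) / (204417.0 − 24600) = 24600 × 204304.0 / 179817.0 ≈ 27950.0 mm.
Depth of field = Df − Dn = 27950.0 − 21967.1 ≈ 5982.9 mm ≈ 5.98 m.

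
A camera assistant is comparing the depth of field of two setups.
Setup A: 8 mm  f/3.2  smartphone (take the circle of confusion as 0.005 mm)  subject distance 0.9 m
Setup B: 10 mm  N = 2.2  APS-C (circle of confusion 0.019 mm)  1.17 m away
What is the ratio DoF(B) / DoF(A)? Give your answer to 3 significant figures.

Setup A: H = 8²/(3.2×0.005) + 8 ≈ 4008.0 mm; DoF = Df − Dn = 1158.30 − 735.90 ≈ 422.40 mm.
Setup B: H = 10²/(2.2×0.019) + 10 ≈ 2402.3 mm; DoF = Df − Dn = 2271.3 − 787.9 ≈ 1483.4 mm.
Ratio = 1483.4 / 422.40 ≈ 3.51.

3.51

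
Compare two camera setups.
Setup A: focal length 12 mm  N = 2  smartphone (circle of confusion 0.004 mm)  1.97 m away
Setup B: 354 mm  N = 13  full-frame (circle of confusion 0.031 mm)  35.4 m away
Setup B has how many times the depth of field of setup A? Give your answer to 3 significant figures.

Setup A: H = 12²/(2×0.004) + 12 ≈ 18012.0 mm; DoF = Df − Dn = 2210.45 − 1776.73 ≈ 433.72 mm.
Setup B: H = 354²/(13×0.031) + 354 ≈ 311311.8 mm; DoF = Df − Dn = 39896.5 − 31814.4 ≈ 8082.1 mm.
Ratio = 8082.1 / 433.72 ≈ 18.6.

18.6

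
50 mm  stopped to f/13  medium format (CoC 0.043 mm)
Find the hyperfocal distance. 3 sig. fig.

Hyperfocal distance H = f²/(N·c) + f = 50²/(13 × 0.043) + 50 = 2500/0.559 + 50 ≈ 4522.3 mm ≈ 4.52 m.

4.52 m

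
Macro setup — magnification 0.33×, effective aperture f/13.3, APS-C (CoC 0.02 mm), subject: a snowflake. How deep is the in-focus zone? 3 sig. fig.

At magnification m, DoF ≈ 2·N_eff·c/m² = 2 × 13.3 × 0.02 / 0.33² = 0.532 / 0.1089 ≈ 4.89 mm.

4.89 mm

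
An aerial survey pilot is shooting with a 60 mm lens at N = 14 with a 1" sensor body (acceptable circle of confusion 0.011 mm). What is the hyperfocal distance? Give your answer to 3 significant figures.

23.4 m

Hyperfocal distance H = f²/(N·c) + f = 60²/(14 × 0.011) + 60 = 3600/0.154 + 60 ≈ 23436.6 mm ≈ 23.4 m.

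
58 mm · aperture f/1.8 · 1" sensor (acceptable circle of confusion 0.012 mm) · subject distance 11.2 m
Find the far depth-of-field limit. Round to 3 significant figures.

Hyperfocal distance H = f²/(N·c) + f = 58²/(1.8 × 0.012) + 58 = 3364/0.0216 + 58 ≈ 155798.7 mm ≈ 155.8 m.
Far limit Df = s·(H − f)/(H − s) = 11200 × (155798.7 − 58) / (155798.7 − 11200) = 11200 × 155740.7 / 144598.7 ≈ 12063 mm ≈ 12.1 m.

12.1 m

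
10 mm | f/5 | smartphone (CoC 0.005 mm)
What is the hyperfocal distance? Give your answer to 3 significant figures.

4.01 m

Hyperfocal distance H = f²/(N·c) + f = 10²/(5 × 0.005) + 10 = 100/0.025 + 10 ≈ 4010.0 mm ≈ 4.01 m.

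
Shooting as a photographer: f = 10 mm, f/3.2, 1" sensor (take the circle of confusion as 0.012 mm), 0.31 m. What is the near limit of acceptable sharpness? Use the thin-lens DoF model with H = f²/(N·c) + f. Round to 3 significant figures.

Hyperfocal distance H = f²/(N·c) + f = 10²/(3.2 × 0.012) + 10 = 100/0.0384 + 10 ≈ 2614.2 mm ≈ 2.614 m.
Near limit Dn = s·(H − f)/(H + s − 2f) = 310 × (2614.2 − 10) / (2614.2 + 310 − 2 × 10) = 310 × 2604.2 / 2904.2 ≈ 277.98 mm.

278 mm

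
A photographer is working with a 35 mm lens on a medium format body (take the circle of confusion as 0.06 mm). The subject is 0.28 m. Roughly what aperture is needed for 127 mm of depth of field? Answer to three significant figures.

f/18

Write h = H − f = f²/(N·c). The thin-lens limits are Dn = s·h/(h + (s−f)) and Df = s·h/(h − (s−f)), so DoF = Df − Dn = 2·s·(s−f)·h / (h² − (s−f)²).
That is a quadratic in h: DoF·h² − 2·s·(s−f)·h − DoF·(s−f)² = 0 ⇒ h = (s−f)·(s + √(s² + DoF²)) / DoF = 245 × (280 + √(280² + 127²)) / 127 = 245 × (280 + 307.456) / 127 ≈ 1133.3 mm.
Then N = f²/(c·h) = 35² / (0.06 × 1133.3) = 1225 / 67.997 ≈ 18.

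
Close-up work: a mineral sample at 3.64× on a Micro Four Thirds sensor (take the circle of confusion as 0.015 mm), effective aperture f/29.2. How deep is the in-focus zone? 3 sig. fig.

At magnification m, DoF ≈ 2·N_eff·c/m² = 2 × 29.2 × 0.015 / 3.64² = 0.876 / 13.25 ≈ 0.0661 mm.

0.0661 mm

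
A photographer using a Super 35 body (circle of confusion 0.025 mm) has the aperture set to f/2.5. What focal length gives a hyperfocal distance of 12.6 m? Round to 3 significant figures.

28.0 mm

From H = f²/(N·c) + f, with f ≪ H: f ≈ √(H·N·c) = √(12600 × 2.5 × 0.025) = √787.50 ≈ 28.06 mm.
Exact: f² + N·c·f − N·c·H = 0 ⇒ f = (−N·c + √((N·c)² + 4·N·c·H))/2 = (−0.0625 + √3150.0)/2 ≈ 28.031 mm ≈ 28.0 mm.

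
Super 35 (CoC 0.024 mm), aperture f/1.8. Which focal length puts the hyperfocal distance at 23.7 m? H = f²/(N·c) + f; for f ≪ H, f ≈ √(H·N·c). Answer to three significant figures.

32.0 mm

From H = f²/(N·c) + f, with f ≪ H: f ≈ √(H·N·c) = √(23700 × 1.8 × 0.024) = √1023.8 ≈ 32.00 mm.
The +f correction barely moves this — solving exactly, f² + N·c·f − N·c·H = 0 ⇒ f = (−N·c + √((N·c)² + 4·N·c·H))/2 = (−0.0432 + √4095.4)/2 ≈ 31.976 mm, so f ≈ 32.0 mm.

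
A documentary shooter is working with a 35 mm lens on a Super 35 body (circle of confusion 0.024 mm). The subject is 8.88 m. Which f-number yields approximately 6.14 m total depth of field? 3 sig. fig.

f/1.80

Write h = H − f = f²/(N·c). The thin-lens limits are Dn = s·h/(h + (s−f)) and Df = s·h/(h − (s−f)), so DoF = Df − Dn = 2·s·(s−f)·h / (h² − (s−f)²).
That is a quadratic in h: DoF·h² − 2·s·(s−f)·h − DoF·(s−f)² = 0 ⇒ h = (s−f)·(s + √(s² + DoF²)) / DoF = 8845 × (8880 + √(8880² + 6140²)) / 6140 = 8845 × (8880 + 10796.0) / 6140 ≈ 28344 mm.
Then N = f²/(c·h) = 35² / (0.024 × 28344) = 1225 / 680.26 ≈ 1.80.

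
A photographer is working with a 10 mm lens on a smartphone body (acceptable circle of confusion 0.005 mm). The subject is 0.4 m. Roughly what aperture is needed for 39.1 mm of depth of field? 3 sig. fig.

f/2.50

Write h = H − f = f²/(N·c). The thin-lens limits are Dn = s·h/(h + (s−f)) and Df = s·h/(h − (s−f)), so DoF = Df − Dn = 2·s·(s−f)·h / (h² − (s−f)²).
That is a quadratic in h: DoF·h² − 2·s·(s−f)·h − DoF·(s−f)² = 0 ⇒ h = (s−f)·(s + √(s² + DoF²)) / DoF = 390 × (400 + √(400² + 39.1²)) / 39.1 = 390 × (400 + 401.906) / 39.1 ≈ 7998.6 mm.
Then N = f²/(c·h) = 10² / (0.005 × 7998.6) = 100 / 39.993 ≈ 2.50.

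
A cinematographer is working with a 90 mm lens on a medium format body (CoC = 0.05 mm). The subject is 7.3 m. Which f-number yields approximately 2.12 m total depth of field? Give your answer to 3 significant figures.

f/3.20

Write h = H − f = f²/(N·c). The thin-lens limits are Dn = s·h/(h + (s−f)) and Df = s·h/(h − (s−f)), so DoF = Df − Dn = 2·s·(s−f)·h / (h² − (s−f)²).
That is a quadratic in h: DoF·h² − 2·s·(s−f)·h − DoF·(s−f)² = 0 ⇒ h = (s−f)·(s + √(s² + DoF²)) / DoF = 7210 × (7300 + √(7300² + 2120²)) / 2120 = 7210 × (7300 + 7601.61) / 2120 ≈ 50680 mm.
Then N = f²/(c·h) = 90² / (0.05 × 50680) = 8100 / 2534.0 ≈ 3.20.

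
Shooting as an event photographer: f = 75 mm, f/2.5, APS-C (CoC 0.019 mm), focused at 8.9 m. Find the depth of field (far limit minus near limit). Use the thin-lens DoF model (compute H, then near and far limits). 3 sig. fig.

1.33 m

Hyperfocal distance H = f²/(N·c) + f = 75²/(2.5 × 0.019) + 75 = 5625/0.0475 + 75 ≈ 118496.1 mm ≈ 118.5 m.
Near limit Dn = s·(H − f)/(H + s − 2f) = 8900 × (118496.1 − 75) / (118496.1 + 8900 − 2 × 75) = 8900 × 118421.1 / 127246.1 ≈ 8282.8 mm.
Far limit Df = s·(H − f)/(H − s) = 8900 × (118496.1 − 75) / (118496.1 − 8900) = 8900 × 118421.1 / 109596.1 ≈ 9616.7 mm.
Depth of field = Df − Dn = 9616.7 − 8282.8 ≈ 1333.9 mm ≈ 1.33 m.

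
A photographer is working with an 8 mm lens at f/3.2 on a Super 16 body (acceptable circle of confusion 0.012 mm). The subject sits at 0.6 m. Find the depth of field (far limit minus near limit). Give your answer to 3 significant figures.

Hyperfocal distance H = f²/(N·c) + f = 8²/(3.2 × 0.012) + 8 = 64/0.0384 + 8 ≈ 1674.7 mm ≈ 1.675 m.
Near limit Dn = s·(H − f)/(H + s − 2f) = 600 × (1674.7 − 8) / (1674.7 + 600 − 2 × 8) = 600 × 1666.7 / 2258.7 ≈ 442.74 mm.
Far limit Df = s·(H − f)/(H − s) = 600 × (1674.7 − 8) / (1674.7 − 600) = 600 × 1666.7 / 1074.7 ≈ 930.52 mm.
Depth of field = Df − Dn = 930.52 − 442.74 ≈ 487.78 mm.

488 mm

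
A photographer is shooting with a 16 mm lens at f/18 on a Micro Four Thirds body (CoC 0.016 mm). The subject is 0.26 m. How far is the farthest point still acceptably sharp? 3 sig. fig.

358 mm

Hyperfocal distance H = f²/(N·c) + f = 16²/(18 × 0.016) + 16 = 256/0.288 + 16 ≈ 904.9 mm ≈ 0.905 m.
Far limit Df = s·(H − f)/(H − s) = 260 × (904.9 − 16) / (904.9 − 260) = 260 × 888.9 / 644.9 ≈ 358.37 mm.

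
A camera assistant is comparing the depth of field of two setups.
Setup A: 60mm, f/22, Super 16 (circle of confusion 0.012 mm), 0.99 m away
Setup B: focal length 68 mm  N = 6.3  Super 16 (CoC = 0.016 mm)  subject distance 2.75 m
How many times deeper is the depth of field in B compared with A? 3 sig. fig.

Setup A: H = 60²/(22×0.012) + 60 ≈ 13696.4 mm; DoF = Df − Dn = 1062.46 − 926.79 ≈ 135.67 mm.
Setup B: H = 68²/(6.3×0.016) + 68 ≈ 45941.0 mm; DoF = Df − Dn = 2920.76 − 2598.10 ≈ 322.66 mm.
Ratio = 322.66 / 135.67 ≈ 2.38.

2.38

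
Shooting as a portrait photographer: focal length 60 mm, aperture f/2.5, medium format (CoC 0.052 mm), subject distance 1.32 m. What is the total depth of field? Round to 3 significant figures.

Hyperfocal distance H = f²/(N·c) + f = 60²/(2.5 × 0.052) + 60 = 3600/0.13 + 60 ≈ 27752.3 mm ≈ 27.75 m.
Near limit Dn = s·(H − f)/(H + s − 2f) = 1320 × (27752.3 − 60) / (27752.3 + 1320 − 2 × 60) = 1320 × 27692.3 / 28952.3 ≈ 1262.55 mm.
Far limit Df = s·(H − f)/(H − s) = 1320 × (27752.3 − 60) / (27752.3 − 1320) = 1320 × 27692.3 / 26432.3 ≈ 1382.92 mm.
Depth of field = Df − Dn = 1382.92 − 1262.55 ≈ 120.37 mm.

120 mm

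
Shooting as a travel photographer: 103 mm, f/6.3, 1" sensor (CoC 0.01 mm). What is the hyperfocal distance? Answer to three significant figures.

168 m

Hyperfocal distance H = f²/(N·c) + f = 103²/(6.3 × 0.01) + 103 = 10609/0.063 + 103 ≈ 168499.8 mm ≈ 168 m.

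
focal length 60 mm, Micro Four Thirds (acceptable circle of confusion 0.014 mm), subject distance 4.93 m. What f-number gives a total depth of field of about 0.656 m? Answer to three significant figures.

f/3.50

Write h = H − f = f²/(N·c). The thin-lens limits are Dn = s·h/(h + (s−f)) and Df = s·h/(h − (s−f)), so DoF = Df − Dn = 2·s·(s−f)·h / (h² − (s−f)²).
That is a quadratic in h: DoF·h² − 2·s·(s−f)·h − DoF·(s−f)² = 0 ⇒ h = (s−f)·(s + √(s² + DoF²)) / DoF = 4870 × (4930 + √(4930² + 656²)) / 656 = 4870 × (4930 + 4973.45) / 656 ≈ 73521 mm.
Then N = f²/(c·h) = 60² / (0.014 × 73521) = 3600 / 1029.3 ≈ 3.50.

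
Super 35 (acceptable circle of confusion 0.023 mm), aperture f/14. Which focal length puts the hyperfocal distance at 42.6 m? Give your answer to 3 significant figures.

From H = f²/(N·c) + f, with f ≪ H: f ≈ √(H·N·c) = √(42600 × 14 × 0.023) = √13717 ≈ 117.1 mm.
The +f correction barely moves this — solving exactly, f² + N·c·f − N·c·H = 0 ⇒ f = (−N·c + √((N·c)² + 4·N·c·H))/2 = (−0.322 + √54869)/2 ≈ 116.96 mm, so f ≈ 117 mm.

117 mm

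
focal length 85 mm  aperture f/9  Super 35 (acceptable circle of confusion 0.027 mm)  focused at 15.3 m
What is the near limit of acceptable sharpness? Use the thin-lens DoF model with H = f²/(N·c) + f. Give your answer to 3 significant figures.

10.1 m

Hyperfocal distance H = f²/(N·c) + f = 85²/(9 × 0.027) + 85 = 7225/0.243 + 85 ≈ 29817.5 mm ≈ 29.82 m.
Near limit Dn = s·(H − f)/(H + s − 2f) = 15300 × (29817.5 − 85) / (29817.5 + 15300 − 2 × 85) = 15300 × 29732.5 / 44947.5 ≈ 10121 mm ≈ 10.1 m.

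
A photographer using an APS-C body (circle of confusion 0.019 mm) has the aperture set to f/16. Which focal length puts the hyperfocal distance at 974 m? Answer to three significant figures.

544 mm

From H = f²/(N·c) + f, with f ≪ H: f ≈ √(H·N·c) = √(974000 × 16 × 0.019) = √296096 ≈ 544.1 mm.
The +f correction barely moves this — solving exactly, f² + N·c·f − N·c·H = 0 ⇒ f = (−N·c + √((N·c)² + 4·N·c·H))/2 = (−0.304 + √1184384)/2 ≈ 544.00 mm, so f ≈ 544 mm.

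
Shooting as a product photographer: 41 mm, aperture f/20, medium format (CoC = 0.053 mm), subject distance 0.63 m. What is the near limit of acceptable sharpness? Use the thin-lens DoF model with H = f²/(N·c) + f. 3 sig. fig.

459 mm

Hyperfocal distance H = f²/(N·c) + f = 41²/(20 × 0.053) + 41 = 1681/1.06 + 41 ≈ 1626.8 mm ≈ 1.627 m.
Near limit Dn = s·(H − f)/(H + s − 2f) = 630 × (1626.8 − 41) / (1626.8 + 630 − 2 × 41) = 630 × 1585.8 / 2174.8 ≈ 459.38 mm.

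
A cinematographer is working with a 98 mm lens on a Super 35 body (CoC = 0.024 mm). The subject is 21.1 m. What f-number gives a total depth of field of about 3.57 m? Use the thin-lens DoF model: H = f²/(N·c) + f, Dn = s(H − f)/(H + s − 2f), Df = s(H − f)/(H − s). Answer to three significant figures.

f/1.60

Write h = H − f = f²/(N·c). The thin-lens limits are Dn = s·h/(h + (s−f)) and Df = s·h/(h − (s−f)), so DoF = Df − Dn = 2·s·(s−f)·h / (h² − (s−f)²).
That is a quadratic in h: DoF·h² − 2·s·(s−f)·h − DoF·(s−f)² = 0 ⇒ h = (s−f)·(s + √(s² + DoF²)) / DoF = 21002 × (21100 + √(21100² + 3570²)) / 3570 = 21002 × (21100 + 21399.9) / 3570 ≈ 250023 mm.
Then N = f²/(c·h) = 98² / (0.024 × 250023) = 9604 / 6000.6 ≈ 1.60.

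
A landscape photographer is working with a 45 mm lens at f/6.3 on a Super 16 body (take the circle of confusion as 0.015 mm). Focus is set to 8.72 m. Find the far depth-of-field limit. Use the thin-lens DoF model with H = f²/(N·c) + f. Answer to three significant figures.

Hyperfocal distance H = f²/(N·c) + f = 45²/(6.3 × 0.015) + 45 = 2025/0.0945 + 45 ≈ 21473.6 mm ≈ 21.47 m.
Far limit Df = s·(H − f)/(H − s) = 8720 × (21473.6 − 45) / (21473.6 − 8720) = 8720 × 21428.6 / 12753.6 ≈ 14651 mm ≈ 14.7 m.

14.7 m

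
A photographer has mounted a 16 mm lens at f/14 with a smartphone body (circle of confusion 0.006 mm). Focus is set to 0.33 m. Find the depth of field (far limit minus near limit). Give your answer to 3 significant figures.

Hyperfocal distance H = f²/(N·c) + f = 16²/(14 × 0.006) + 16 = 256/0.084 + 16 ≈ 3063.6 mm ≈ 3.064 m.
Near limit Dn = s·(H − f)/(H + s − 2f) = 330 × (3063.6 − 16) / (3063.6 + 330 − 2 × 16) = 330 × 3047.6 / 3361.6 ≈ 299.176 mm.
Far limit Df = s·(H − f)/(H − s) = 330 × (3063.6 − 16) / (3063.6 − 330) = 330 × 3047.6 / 2733.6 ≈ 367.906 mm.
Depth of field = Df − Dn = 367.906 − 299.176 ≈ 68.730 mm.

68.7 mm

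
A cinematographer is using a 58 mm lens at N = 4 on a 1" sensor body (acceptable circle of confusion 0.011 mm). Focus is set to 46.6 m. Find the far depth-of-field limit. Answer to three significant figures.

Hyperfocal distance H = f²/(N·c) + f = 58²/(4 × 0.011) + 58 = 3364/0.044 + 58 ≈ 76512.5 mm ≈ 76.51 m.
Far limit Df = s·(H − f)/(H − s) = 46600 × (76512.5 − 58) / (76512.5 − 46600) = 46600 × 76454.5 / 29912.5 ≈ 119107 mm ≈ 119 m.

119 m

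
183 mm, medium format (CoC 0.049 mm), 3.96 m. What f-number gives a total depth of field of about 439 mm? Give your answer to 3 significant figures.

f/10

Write h = H − f = f²/(N·c). The thin-lens limits are Dn = s·h/(h + (s−f)) and Df = s·h/(h − (s−f)), so DoF = Df − Dn = 2·s·(s−f)·h / (h² − (s−f)²).
That is a quadratic in h: DoF·h² − 2·s·(s−f)·h − DoF·(s−f)² = 0 ⇒ h = (s−f)·(s + √(s² + DoF²)) / DoF = 3777 × (3960 + √(3960² + 439²)) / 439 = 3777 × (3960 + 3984.26) / 439 ≈ 68350 mm.
Then N = f²/(c·h) = 183² / (0.049 × 68350) = 33489 / 3349.1 ≈ 10.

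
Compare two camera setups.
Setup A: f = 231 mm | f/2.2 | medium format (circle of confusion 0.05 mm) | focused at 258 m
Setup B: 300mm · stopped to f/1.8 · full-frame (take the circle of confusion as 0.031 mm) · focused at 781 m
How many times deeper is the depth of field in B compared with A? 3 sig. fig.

2.58

Setup A: H = 231²/(2.2×0.05) + 231 ≈ 485331.0 mm; DoF = Df − Dn = 550544 − 168476 ≈ 382068 mm.
Setup B: H = 300²/(1.8×0.031) + 300 ≈ 1613203.2 mm; DoF = Df − Dn = 1513666 − 526268 ≈ 987398 mm.
Ratio = 987398 / 382068 ≈ 2.58.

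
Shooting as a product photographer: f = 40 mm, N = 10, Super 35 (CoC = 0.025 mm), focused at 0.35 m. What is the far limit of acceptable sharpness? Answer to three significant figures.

Hyperfocal distance H = f²/(N·c) + f = 40²/(10 × 0.025) + 40 = 1600/0.25 + 40 ≈ 6440.0 mm ≈ 6.440 m.
Far limit Df = s·(H − f)/(H − s) = 350 × (6440.0 − 40) / (6440.0 − 350) = 350 × 6400.0 / 6090.0 ≈ 367.82 mm.

368 mm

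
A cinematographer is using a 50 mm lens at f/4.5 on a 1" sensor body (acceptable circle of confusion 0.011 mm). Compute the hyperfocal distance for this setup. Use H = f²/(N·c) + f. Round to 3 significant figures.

Hyperfocal distance H = f²/(N·c) + f = 50²/(4.5 × 0.011) + 50 = 2500/0.0495 + 50 ≈ 50555.1 mm ≈ 50.6 m.

50.6 m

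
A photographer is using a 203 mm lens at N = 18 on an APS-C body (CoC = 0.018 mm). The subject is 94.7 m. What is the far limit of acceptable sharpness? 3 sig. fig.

368 m

Hyperfocal distance H = f²/(N·c) + f = 203²/(18 × 0.018) + 203 = 41209/0.324 + 203 ≈ 127391.3 mm ≈ 127.4 m.
Far limit Df = s·(H − f)/(H − s) = 94700 × (127391.3 − 203) / (127391.3 − 94700) = 94700 × 127188.3 / 32691.3 ≈ 368439 mm ≈ 368 m.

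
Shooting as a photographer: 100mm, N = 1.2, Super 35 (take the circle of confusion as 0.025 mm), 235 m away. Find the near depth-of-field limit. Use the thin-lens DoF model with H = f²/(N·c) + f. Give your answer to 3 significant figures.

138 m

Hyperfocal distance H = f²/(N·c) + f = 100²/(1.2 × 0.025) + 100 = 10000/0.03 + 100 ≈ 333433.3 mm ≈ 333.4 m.
Near limit Dn = s·(H − f)/(H + s − 2f) = 235000 × (333433.3 − 100) / (333433.3 + 235000 − 2 × 100) = 235000 × 333333.3 / 568233.3 ≈ 137854 mm ≈ 138 m.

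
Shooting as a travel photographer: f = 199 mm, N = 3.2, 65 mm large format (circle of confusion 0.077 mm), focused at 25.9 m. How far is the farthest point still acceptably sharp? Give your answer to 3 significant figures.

30.8 m

Hyperfocal distance H = f²/(N·c) + f = 199²/(3.2 × 0.077) + 199 = 39601/0.2464 + 199 ≈ 160917.3 mm ≈ 160.9 m.
Far limit Df = s·(H − f)/(H − s) = 25900 × (160917.3 − 199) / (160917.3 − 25900) = 25900 × 160718.3 / 135017.3 ≈ 30830 mm ≈ 30.8 m.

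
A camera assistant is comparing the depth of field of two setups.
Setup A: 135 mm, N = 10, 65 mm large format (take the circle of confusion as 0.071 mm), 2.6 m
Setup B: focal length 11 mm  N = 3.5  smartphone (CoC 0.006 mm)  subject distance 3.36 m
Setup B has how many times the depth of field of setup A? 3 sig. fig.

Setup A: H = 135²/(10×0.071) + 135 ≈ 25804.0 mm; DoF = Df − Dn = 2876.20 − 2372.20 ≈ 504.00 mm.
Setup B: H = 11²/(3.5×0.006) + 11 ≈ 5772.9 mm; DoF = Df − Dn = 8023.5 − 2124.9 ≈ 5898.6 mm.
Ratio = 5898.6 / 504.00 ≈ 11.7.

11.7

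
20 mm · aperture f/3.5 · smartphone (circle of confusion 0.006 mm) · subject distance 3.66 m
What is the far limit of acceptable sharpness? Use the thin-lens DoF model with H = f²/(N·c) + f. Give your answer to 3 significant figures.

4.52 m

Hyperfocal distance H = f²/(N·c) + f = 20²/(3.5 × 0.006) + 20 = 400/0.021 + 20 ≈ 19067.6 mm ≈ 19.07 m.
Far limit Df = s·(H − f)/(H − s) = 3660 × (19067.6 − 20) / (19067.6 − 3660) = 3660 × 19047.6 / 15407.6 ≈ 4524.7 mm ≈ 4.52 m.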